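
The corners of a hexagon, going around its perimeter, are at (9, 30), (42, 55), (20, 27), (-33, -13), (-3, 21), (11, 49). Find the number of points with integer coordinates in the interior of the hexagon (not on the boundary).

651

The shoelace formula gives twice the area as |(9·55 − 42·30) + (42·27 − 20·55) + (20·(-13) − (-33)·27) + ((-33)·21 − (-3)·(-13)) + ((-3)·49 − 11·21) + (11·30 − 9·49)| = 1321, so the area is 1321/2.
Summing gcd(|Δx|,|Δy|) over the edges gives the boundary count: gcd(33,25) + gcd(22,28) + gcd(53,40) + gcd(30,34) + gcd(14,28) + gcd(2,19) = 1+2+1+2+14+1 = 21.
Pick's theorem gives I = A − B/2 + 1 = 1321/2 − 21/2 + 1 = 651.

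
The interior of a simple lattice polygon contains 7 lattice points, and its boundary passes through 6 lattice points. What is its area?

Pick's theorem states A = I + B/2 − 1, so A = 7 + 6/2 − 1 = 9.

9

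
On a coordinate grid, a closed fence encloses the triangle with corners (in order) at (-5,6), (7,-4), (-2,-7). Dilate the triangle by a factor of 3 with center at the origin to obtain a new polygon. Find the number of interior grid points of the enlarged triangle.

The shoelace formula gives twice the area as |[(-5)·(-4) − 7·6] + [7·(-7) − (-2)·(-4)] + [(-2)·6 − (-5)·(-7)]| = 126, so the area is 63.
Along each edge there are gcd(|Δx|,|Δy|)+1 lattice points, so counting each shared vertex once the boundary has gcd(12,10) + gcd(9,3) + gcd(3,13) = 2+3+1 = 6.
Scaling by 3 multiplies the area by 3² = 9 (so the new area is 567) and multiplies the boundary lattice-point count by 3, giving 18.
By Pick's theorem, the interior count of the dilated polygon is 567 − 18/2 + 1 = 559.

559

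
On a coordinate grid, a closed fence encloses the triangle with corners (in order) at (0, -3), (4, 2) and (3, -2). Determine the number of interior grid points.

The shoelace formula gives twice the area as |(0·2 − 4·(-3)) + (4·(-2) − 3·2) + (3·(-3) − 0·(-2))| = 11, so the area is 5.5.
Summing gcd(|Δx|,|Δy|) over the edges gives the boundary count: gcd(4,5) + gcd(1,4) + gcd(3,1) = 1+1+1 = 3.
By Pick's theorem A = I + B/2 − 1, so I = 5.5 − 3/2 + 1 = 5.

5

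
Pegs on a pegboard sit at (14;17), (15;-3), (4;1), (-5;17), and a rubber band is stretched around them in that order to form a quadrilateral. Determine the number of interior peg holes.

250

Using the shoelace formula, 2A = |[14·(-3) − 15·17] + [15·1 − 4·(-3)] + [4·17 − (-5)·1] + [(-5)·17 − 14·17]| = 520, so the area is 260.
Along each edge there are gcd(|Δx|,|Δy|)+1 lattice points, so counting each shared vertex once the boundary has gcd(1,20) + gcd(11,4) + gcd(9,16) + gcd(19,0) = 1+1+1+19 = 22.
By Pick's theorem A = I + B/2 − 1, so I = 260 − 22/2 + 1 = 250.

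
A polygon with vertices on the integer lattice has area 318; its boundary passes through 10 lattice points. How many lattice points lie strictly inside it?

314

Pick's theorem A = I + B/2 − 1 rearranges to I = A − B/2 + 1 = 318 − 10/2 + 1 = 314.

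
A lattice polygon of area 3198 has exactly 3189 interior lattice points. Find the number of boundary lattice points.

Pick's theorem gives A = I + B/2 − 1, so B = 2(A − I + 1) = 2(3198 − 3189 + 1) = 20.

20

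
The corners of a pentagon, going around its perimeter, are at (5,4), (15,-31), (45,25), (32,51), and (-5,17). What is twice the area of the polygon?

3744

The shoelace formula gives twice the area as |(5·(-31) − 15·4) + (15·25 − 45·(-31)) + (45·51 − 32·25) + (32·17 − (-5)·51) + ((-5)·4 − 5·17)| = 3744, so the area is 1872.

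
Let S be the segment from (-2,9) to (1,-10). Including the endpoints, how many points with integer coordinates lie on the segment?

The number of lattice points on a segment between lattice points is gcd(|Δx|,|Δy|) + 1 = gcd(3,19) + 1 = 1 + 1 = 2.

2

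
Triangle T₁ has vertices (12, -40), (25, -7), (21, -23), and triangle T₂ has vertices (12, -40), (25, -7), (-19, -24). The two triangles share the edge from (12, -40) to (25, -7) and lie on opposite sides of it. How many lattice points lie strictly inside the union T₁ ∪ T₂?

651

The union is the simple quadrilateral with vertices (12, -40), (21, -23), (25, -7), (-19, -24) in order.
Using the shoelace formula, 2A = |[12·(-23) − 21·(-40)] + [21·(-7) − 25·(-23)] + [25·(-24) − (-19)·(-7)] + [(-19)·(-40) − 12·(-24)]| = 1307, so the area is 653.5.
Along each edge there are gcd(|Δx|,|Δy|)+1 lattice points, so counting each shared vertex once the boundary has gcd(9,17) + gcd(4,16) + gcd(44,17) + gcd(31,16) = 1+4+1+1 = 7.
By Pick's theorem I = A − B/2 + 1 = 653.5 − 7/2 + 1 = 651.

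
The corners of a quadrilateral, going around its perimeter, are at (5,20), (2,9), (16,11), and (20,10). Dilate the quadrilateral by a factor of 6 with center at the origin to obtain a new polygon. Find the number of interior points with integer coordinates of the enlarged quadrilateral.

3088

The shoelace formula gives twice the area as |[5·9 − 2·20] + [2·11 − 16·9] + [16·10 − 20·11] + [20·20 − 5·10]| = 173, so the area is 173/2.
Summing gcd(|Δx|,|Δy|) over the edges gives the boundary count: gcd(3,11) + gcd(14,2) + gcd(4,1) + gcd(15,10) = 1+2+1+5 = 9.
Scaling by 6 multiplies the area by 6² = 36 (so the new area is 3114) and multiplies the boundary lattice-point count by 6, giving 54.
By Pick's theorem, the interior count of the dilated polygon is 3114 − 54/2 + 1 = 3088.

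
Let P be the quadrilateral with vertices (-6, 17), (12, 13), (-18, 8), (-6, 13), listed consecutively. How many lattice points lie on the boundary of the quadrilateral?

Summing gcd(|Δx|,|Δy|) over the edges gives the boundary count: gcd(18,4) + gcd(30,5) + gcd(12,5) + gcd(0,4) = 2+5+1+4 = 12.

12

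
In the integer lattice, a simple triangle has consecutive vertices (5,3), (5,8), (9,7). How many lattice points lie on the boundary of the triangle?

Summing gcd(|Δx|,|Δy|) over the edges gives the boundary count: gcd(0,5) + gcd(4,1) + gcd(4,4) = 5+1+4 = 10.

10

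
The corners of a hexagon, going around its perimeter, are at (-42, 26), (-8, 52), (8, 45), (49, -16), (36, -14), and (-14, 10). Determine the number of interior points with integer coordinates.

Using the shoelace formula, 2A = |[(-42)·52 − (-8)·26] + [(-8)·45 − 8·52] + [8·(-16) − 49·45] + [49·(-14) − 36·(-16)] + [36·10 − (-14)·(-14)] + [(-14)·26 − (-42)·10]| = 4975, so the area is 2487.5.
Summing gcd(|Δx|,|Δy|) over the edges gives the boundary count: gcd(34,26) + gcd(16,7) + gcd(41,61) + gcd(13,2) + gcd(50,24) + gcd(28,16) = 2+1+1+1+2+4 = 11.
Pick's theorem gives I = A − B/2 + 1 = 2487.5 − 11/2 + 1 = 2483.

2483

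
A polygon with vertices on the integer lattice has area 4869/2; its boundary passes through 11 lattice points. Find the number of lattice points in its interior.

2430

Pick's theorem A = I + B/2 − 1 rearranges to I = A − B/2 + 1 = 4869/2 − 11/2 + 1 = 2430.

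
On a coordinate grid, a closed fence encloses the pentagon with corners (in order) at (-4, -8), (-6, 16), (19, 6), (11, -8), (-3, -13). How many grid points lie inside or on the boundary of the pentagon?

The shoelace formula gives twice the area as |((-4)·16 − (-6)·(-8)) + ((-6)·6 − 19·16) + (19·(-8) − 11·6) + (11·(-13) − (-3)·(-8)) + ((-3)·(-8) − (-4)·(-13))| = 865, so the area is 865/2.
Summing gcd(|Δx|,|Δy|) over the edges gives the boundary count: gcd(2,24) + gcd(25,10) + gcd(8,14) + gcd(14,5) + gcd(1,5) = 2+5+2+1+1 = 11.
Pick's theorem gives I = A − B/2 + 1 = 865/2 − 11/2 + 1 = 428, so the closed region contains I + B = 428 + 11 = 439 lattice points.

439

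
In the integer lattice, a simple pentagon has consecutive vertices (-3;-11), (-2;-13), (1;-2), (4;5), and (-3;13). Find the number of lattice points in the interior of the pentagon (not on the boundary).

80

By the shoelace formula, twice the signed area is |[(-3)·(-13) − (-2)·(-11)] + [(-2)·(-2) − 1·(-13)] + [1·5 − 4·(-2)] + [4·13 − (-3)·5] + [(-3)·(-11) − (-3)·13]| = 186, so the area is 93.
Summing gcd(|Δx|,|Δy|) over the edges gives the boundary count: gcd(1,2) + gcd(3,11) + gcd(3,7) + gcd(7,8) + gcd(0,24) = 1+1+1+1+24 = 28.
Pick's theorem gives I = A − B/2 + 1 = 93 − 28/2 + 1 = 80.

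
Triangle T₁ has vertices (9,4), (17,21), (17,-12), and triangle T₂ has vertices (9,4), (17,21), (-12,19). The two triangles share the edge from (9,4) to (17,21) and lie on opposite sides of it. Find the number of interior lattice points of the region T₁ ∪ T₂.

The union is the simple quadrilateral with vertices (9,4), (17,-12), (17,21), (-12,19) in order.
The shoelace formula gives twice the area as |(9·(-12) − 17·4) + (17·21 − 17·(-12)) + (17·19 − (-12)·21) + ((-12)·4 − 9·19)| = 741, so the area is 370.5.
Summing gcd(|Δx|,|Δy|) over the edges gives the boundary count: gcd(8,16) + gcd(0,33) + gcd(29,2) + gcd(21,15) = 8+33+1+3 = 45.
By Pick's theorem I = A − B/2 + 1 = 370.5 − 45/2 + 1 = 349.

349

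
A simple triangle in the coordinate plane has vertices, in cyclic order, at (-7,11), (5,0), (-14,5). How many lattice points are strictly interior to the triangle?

74

The shoelace formula gives twice the area as |((-7)·0 − 5·11) + (5·5 − (-14)·0) + ((-14)·11 − (-7)·5)| = 149, so the area is 149/2.
Summing gcd(|Δx|,|Δy|) over the edges gives the boundary count: gcd(12,11) + gcd(19,5) + gcd(7,6) = 1+1+1 = 3.
By Pick's theorem A = I + B/2 − 1, so I = 149/2 − 3/2 + 1 = 74.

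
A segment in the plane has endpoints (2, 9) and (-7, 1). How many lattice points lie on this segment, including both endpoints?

The number of lattice points on a segment between lattice points is gcd(|Δx|,|Δy|) + 1 = gcd(9,8) + 1 = 1 + 1 = 2.

2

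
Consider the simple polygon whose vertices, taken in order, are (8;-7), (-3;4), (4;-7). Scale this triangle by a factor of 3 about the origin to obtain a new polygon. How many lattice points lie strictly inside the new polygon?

By the shoelace formula, twice the signed area is |(8·4 − (-3)·(-7)) + ((-3)·(-7) − 4·4) + (4·(-7) − 8·(-7))| = 44, so the area is 22.
The number of boundary lattice points is Σ gcd(|Δx|,|Δy|) = gcd(11,11) + gcd(7,11) + gcd(4,0) = 11+1+4 = 16.
Scaling by 3 multiplies the area by 3² = 9 (so the new area is 198) and multiplies the boundary lattice-point count by 3, giving 48.
By Pick's theorem, the interior count of the dilated polygon is 198 − 48/2 + 1 = 175.

175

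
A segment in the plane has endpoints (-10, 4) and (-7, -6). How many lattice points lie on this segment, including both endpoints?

The number of lattice points on a segment between lattice points is gcd(|Δx|,|Δy|) + 1 = gcd(3,10) + 1 = 1 + 1 = 2.

2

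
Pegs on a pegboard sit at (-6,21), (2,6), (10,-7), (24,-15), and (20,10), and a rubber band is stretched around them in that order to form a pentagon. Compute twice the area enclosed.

By the shoelace formula, twice the signed area is |[(-6)·6 − 2·21] + [2·(-7) − 10·6] + [10·(-15) − 24·(-7)] + [24·10 − 20·(-15)] + [20·21 − (-6)·10]| = 886, so the area is 443.

886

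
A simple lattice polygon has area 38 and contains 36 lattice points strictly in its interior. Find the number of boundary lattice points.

Pick's theorem gives A = I + B/2 − 1, so B = 2(A − I + 1) = 2(38 − 36 + 1) = 6.

6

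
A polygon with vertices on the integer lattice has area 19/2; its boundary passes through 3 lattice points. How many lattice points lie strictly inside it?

9

From Pick's theorem, I = A − B/2 + 1 = 19/2 − 3/2 + 1 = 9.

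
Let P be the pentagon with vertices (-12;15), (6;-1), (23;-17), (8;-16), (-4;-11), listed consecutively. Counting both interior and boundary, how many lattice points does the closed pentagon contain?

The shoelace formula gives twice the area as |[(-12)·(-1) − 6·15] + [6·(-17) − 23·(-1)] + [23·(-16) − 8·(-17)] + [8·(-11) − (-4)·(-16)] + [(-4)·15 − (-12)·(-11)]| = 733, so the area is 733/2.
Along each edge there are gcd(|Δx|,|Δy|)+1 lattice points, so counting each shared vertex once the boundary has gcd(18,16) + gcd(17,16) + gcd(15,1) + gcd(12,5) + gcd(8,26) = 2+1+1+1+2 = 7.
Pick's theorem gives I = A − B/2 + 1 = 733/2 − 7/2 + 1 = 364, so the closed region contains I + B = 364 + 7 = 371 lattice points.

371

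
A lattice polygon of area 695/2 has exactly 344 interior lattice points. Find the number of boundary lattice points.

9

Pick's theorem gives A = I + B/2 − 1, so B = 2(A − I + 1) = 2(695/2 − 344 + 1) = 9.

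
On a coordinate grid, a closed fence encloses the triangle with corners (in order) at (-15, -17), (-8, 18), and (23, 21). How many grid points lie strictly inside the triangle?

510

Using the shoelace formula, 2A = |[(-15)·18 − (-8)·(-17)] + [(-8)·21 − 23·18] + [23·(-17) − (-15)·21]| = 1064, so the area is 532.
Summing gcd(|Δx|,|Δy|) over the edges gives the boundary count: gcd(7,35) + gcd(31,3) + gcd(38,38) = 7+1+38 = 46.
By Pick's theorem A = I + B/2 − 1, so I = 532 − 46/2 + 1 = 510.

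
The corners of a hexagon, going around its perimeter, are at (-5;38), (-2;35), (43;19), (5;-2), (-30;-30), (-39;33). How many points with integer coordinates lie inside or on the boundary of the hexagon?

The shoelace formula gives twice the area as |((-5)·35 − (-2)·38) + ((-2)·19 − 43·35) + (43·(-2) − 5·19) + (5·(-30) − (-30)·(-2)) + ((-30)·33 − (-39)·(-30)) + ((-39)·38 − (-5)·33)| = 5510, so the area is 2755.
Summing gcd(|Δx|,|Δy|) over the edges gives the boundary count: gcd(3,3) + gcd(45,16) + gcd(38,21) + gcd(35,28) + gcd(9,63) + gcd(34,5) = 3+1+1+7+9+1 = 22.
Pick's theorem gives I = A − B/2 + 1 = 2755 − 22/2 + 1 = 2745, so the closed region contains I + B = 2745 + 22 = 2767 lattice points.

2767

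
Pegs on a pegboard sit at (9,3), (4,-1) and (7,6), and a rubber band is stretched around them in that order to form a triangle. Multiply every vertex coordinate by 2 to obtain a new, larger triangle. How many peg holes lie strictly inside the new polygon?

44

By the shoelace formula, twice the signed area is |(9·(-1) − 4·3) + (4·6 − 7·(-1)) + (7·3 − 9·6)| = 23, so the area is 23/2.
The number of boundary lattice points is Σ gcd(|Δx|,|Δy|) = gcd(5,4) + gcd(3,7) + gcd(2,3) = 1+1+1 = 3.
Scaling by 2 multiplies the area by 2² = 4 (so the new area is 46) and multiplies the boundary lattice-point count by 2, giving 6.
By Pick's theorem, the interior count of the dilated polygon is 46 − 6/2 + 1 = 44.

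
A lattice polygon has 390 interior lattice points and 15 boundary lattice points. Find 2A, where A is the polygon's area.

793

By Pick's theorem, A = I + B/2 − 1 = 390 + 15/2 − 1 = 793/2.
Hence 2A = 793.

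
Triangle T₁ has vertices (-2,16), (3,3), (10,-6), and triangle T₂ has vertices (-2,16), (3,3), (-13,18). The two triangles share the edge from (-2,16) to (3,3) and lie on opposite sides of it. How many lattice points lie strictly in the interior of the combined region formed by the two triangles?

The union is the simple quadrilateral with vertices (-2,16), (10,-6), (3,3), (-13,18) in order.
The shoelace formula gives twice the area as |((-2)·(-6) − 10·16) + (10·3 − 3·(-6)) + (3·18 − (-13)·3) + ((-13)·16 − (-2)·18)| = 179, so the area is 89.5.
Along each edge there are gcd(|Δx|,|Δy|)+1 lattice points, so counting each shared vertex once the boundary has gcd(12,22) + gcd(7,9) + gcd(16,15) + gcd(11,2) = 2+1+1+1 = 5.
By Pick's theorem I = A − B/2 + 1 = 89.5 − 5/2 + 1 = 88.

88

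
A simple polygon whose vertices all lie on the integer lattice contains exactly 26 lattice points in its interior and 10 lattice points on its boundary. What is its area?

30

By Pick's theorem, A = I + B/2 − 1 = 26 + 10/2 − 1 = 30.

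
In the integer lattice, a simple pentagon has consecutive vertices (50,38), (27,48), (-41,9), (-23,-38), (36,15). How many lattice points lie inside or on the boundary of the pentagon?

3499

By the shoelace formula, twice the signed area is |(50·48 − 27·38) + (27·9 − (-41)·48) + ((-41)·(-38) − (-23)·9) + ((-23)·15 − 36·(-38)) + (36·38 − 50·15)| = 6991, so the area is 6991/2.
Summing gcd(|Δx|,|Δy|) over the edges gives the boundary count: gcd(23,10) + gcd(68,39) + gcd(18,47) + gcd(59,53) + gcd(14,23) = 1+1+1+1+1 = 5.
Pick's theorem gives I = A − B/2 + 1 = 6991/2 − 5/2 + 1 = 3494, so the closed region contains I + B = 3494 + 5 = 3499 lattice points.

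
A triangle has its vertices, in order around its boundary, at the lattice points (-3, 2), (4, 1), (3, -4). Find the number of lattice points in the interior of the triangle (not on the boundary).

The shoelace formula gives twice the area as |[(-3)·1 − 4·2] + [4·(-4) − 3·1] + [3·2 − (-3)·(-4)]| = 36, so the area is 18.
Summing gcd(|Δx|,|Δy|) over the edges gives the boundary count: gcd(7,1) + gcd(1,5) + gcd(6,6) = 1+1+6 = 8.
By Pick's theorem A = I + B/2 − 1, so I = 18 − 8/2 + 1 = 15.

15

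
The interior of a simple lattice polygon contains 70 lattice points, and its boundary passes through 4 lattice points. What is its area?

71

By Pick's theorem, A = I + B/2 − 1 = 70 + 4/2 − 1 = 71.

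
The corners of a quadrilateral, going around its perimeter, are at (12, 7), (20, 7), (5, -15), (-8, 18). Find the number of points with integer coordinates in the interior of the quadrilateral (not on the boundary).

Using the shoelace formula, 2A = |[12·7 − 20·7] + [20·(-15) − 5·7] + [5·18 − (-8)·(-15)] + [(-8)·7 − 12·18]| = 693, so the area is 693/2.
Along each edge there are gcd(|Δx|,|Δy|)+1 lattice points, so counting each shared vertex once the boundary has gcd(8,0) + gcd(15,22) + gcd(13,33) + gcd(20,11) = 8+1+1+1 = 11.
By Pick's theorem A = I + B/2 − 1, so I = 693/2 − 11/2 + 1 = 342.

342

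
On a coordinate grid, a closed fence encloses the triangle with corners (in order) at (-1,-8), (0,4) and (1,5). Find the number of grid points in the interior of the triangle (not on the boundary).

The shoelace formula gives twice the area as |[(-1)·4 − 0·(-8)] + [0·5 − 1·4] + [1·(-8) − (-1)·5]| = 11, so the area is 5.5.
Along each edge there are gcd(|Δx|,|Δy|)+1 lattice points, so counting each shared vertex once the boundary has gcd(1,12) + gcd(1,1) + gcd(2,13) = 1+1+1 = 3.
Pick's theorem gives I = A − B/2 + 1 = 5.5 − 3/2 + 1 = 5.

5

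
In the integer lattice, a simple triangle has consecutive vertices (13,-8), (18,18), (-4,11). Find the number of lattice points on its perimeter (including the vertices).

3

The number of boundary lattice points is Σ gcd(|Δx|,|Δy|) = gcd(5,26) + gcd(22,7) + gcd(17,19) = 1+1+1 = 3.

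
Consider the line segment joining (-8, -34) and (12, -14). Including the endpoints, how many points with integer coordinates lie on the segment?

21

The number of lattice points on a segment between lattice points is gcd(|Δx|,|Δy|) + 1 = gcd(20,20) + 1 = 20 + 1 = 21.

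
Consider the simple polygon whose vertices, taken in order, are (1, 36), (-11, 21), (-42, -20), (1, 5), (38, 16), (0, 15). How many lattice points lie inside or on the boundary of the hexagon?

Using the shoelace formula, 2A = |(1·21 − (-11)·36) + ((-11)·(-20) − (-42)·21) + ((-42)·5 − 1·(-20)) + (1·16 − 38·5) + (38·15 − 0·16) + (0·36 − 1·15)| = 1710, so the area is 855.
Summing gcd(|Δx|,|Δy|) over the edges gives the boundary count: gcd(12,15) + gcd(31,41) + gcd(43,25) + gcd(37,11) + gcd(38,1) + gcd(1,21) = 3+1+1+1+1+1 = 8.
Pick's theorem gives I = A − B/2 + 1 = 855 − 8/2 + 1 = 852, so the closed region contains I + B = 852 + 8 = 860 lattice points.

860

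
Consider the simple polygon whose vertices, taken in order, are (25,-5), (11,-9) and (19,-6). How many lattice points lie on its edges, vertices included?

The number of boundary lattice points is Σ gcd(|Δx|,|Δy|) = gcd(14,4) + gcd(8,3) + gcd(6,1) = 2+1+1 = 4.

4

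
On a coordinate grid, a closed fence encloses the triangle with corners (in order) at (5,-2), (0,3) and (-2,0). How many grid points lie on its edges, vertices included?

7

The number of boundary lattice points is Σ gcd(|Δx|,|Δy|) = gcd(5,5) + gcd(2,3) + gcd(7,2) = 5+1+1 = 7.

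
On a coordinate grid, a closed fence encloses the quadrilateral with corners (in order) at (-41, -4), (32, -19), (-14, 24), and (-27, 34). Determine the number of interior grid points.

1540

Using the shoelace formula, 2A = |((-41)·(-19) − 32·(-4)) + (32·24 − (-14)·(-19)) + ((-14)·34 − (-27)·24) + ((-27)·(-4) − (-41)·34)| = 3083, so the area is 1541.5.
Along each edge there are gcd(|Δx|,|Δy|)+1 lattice points, so counting each shared vertex once the boundary has gcd(73,15) + gcd(46,43) + gcd(13,10) + gcd(14,38) = 1+1+1+2 = 5.
Pick's theorem gives I = A − B/2 + 1 = 1541.5 − 5/2 + 1 = 1540.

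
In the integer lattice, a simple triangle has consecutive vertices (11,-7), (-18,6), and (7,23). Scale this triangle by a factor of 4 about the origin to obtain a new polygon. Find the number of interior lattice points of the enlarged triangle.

6537

By the shoelace formula, twice the signed area is |(11·6 − (-18)·(-7)) + ((-18)·23 − 7·6) + (7·(-7) − 11·23)| = 818, so the area is 409.
Along each edge there are gcd(|Δx|,|Δy|)+1 lattice points, so counting each shared vertex once the boundary has gcd(29,13) + gcd(25,17) + gcd(4,30) = 1+1+2 = 4.
Scaling by 4 multiplies the area by 4² = 16 (so the new area is 6544) and multiplies the boundary lattice-point count by 4, giving 16.
By Pick's theorem, the interior count of the dilated polygon is 6544 − 16/2 + 1 = 6537.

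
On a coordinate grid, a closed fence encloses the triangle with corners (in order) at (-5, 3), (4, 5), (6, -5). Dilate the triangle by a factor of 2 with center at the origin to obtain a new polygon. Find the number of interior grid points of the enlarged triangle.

185

By the shoelace formula, twice the signed area is |((-5)·5 − 4·3) + (4·(-5) − 6·5) + (6·3 − (-5)·(-5))| = 94, so the area is 47.
Along each edge there are gcd(|Δx|,|Δy|)+1 lattice points, so counting each shared vertex once the boundary has gcd(9,2) + gcd(2,10) + gcd(11,8) = 1+2+1 = 4.
Scaling by 2 multiplies the area by 2² = 4 (so the new area is 188) and multiplies the boundary lattice-point count by 2, giving 8.
By Pick's theorem, the interior count of the dilated polygon is 188 − 8/2 + 1 = 185.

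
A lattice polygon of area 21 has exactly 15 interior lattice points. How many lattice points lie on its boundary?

Pick's theorem gives A = I + B/2 − 1, so B = 2(A − I + 1) = 2(21 − 15 + 1) = 14.

14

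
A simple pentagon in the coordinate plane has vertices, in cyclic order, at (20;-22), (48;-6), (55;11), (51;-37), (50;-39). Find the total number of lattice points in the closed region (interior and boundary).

637

By the shoelace formula, twice the signed area is |(20·(-6) − 48·(-22)) + (48·11 − 55·(-6)) + (55·(-37) − 51·11) + (51·(-39) − 50·(-37)) + (50·(-22) − 20·(-39))| = 1261, so the area is 1261/2.
Along each edge there are gcd(|Δx|,|Δy|)+1 lattice points, so counting each shared vertex once the boundary has gcd(28,16) + gcd(7,17) + gcd(4,48) + gcd(1,2) + gcd(30,17) = 4+1+4+1+1 = 11.
Pick's theorem gives I = A − B/2 + 1 = 1261/2 − 11/2 + 1 = 626, so the closed region contains I + B = 626 + 11 = 637 lattice points.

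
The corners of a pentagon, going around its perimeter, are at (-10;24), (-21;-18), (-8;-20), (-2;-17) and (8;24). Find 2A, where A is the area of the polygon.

Using the shoelace formula, 2A = |((-10)·(-18) − (-21)·24) + ((-21)·(-20) − (-8)·(-18)) + ((-8)·(-17) − (-2)·(-20)) + ((-2)·24 − 8·(-17)) + (8·24 − (-10)·24)| = 1576, so the area is 788.

1576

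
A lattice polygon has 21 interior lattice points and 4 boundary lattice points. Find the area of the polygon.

Pick's theorem states A = I + B/2 − 1, so A = 21 + 4/2 − 1 = 22.

22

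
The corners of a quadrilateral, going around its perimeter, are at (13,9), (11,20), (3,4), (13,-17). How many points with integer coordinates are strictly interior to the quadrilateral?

Using the shoelace formula, 2A = |(13·20 − 11·9) + (11·4 − 3·20) + (3·(-17) − 13·4) + (13·9 − 13·(-17))| = 380, so the area is 190.
Summing gcd(|Δx|,|Δy|) over the edges gives the boundary count: gcd(2,11) + gcd(8,16) + gcd(10,21) + gcd(0,26) = 1+8+1+26 = 36.
By Pick's theorem A = I + B/2 − 1, so I = 190 − 36/2 + 1 = 173.

173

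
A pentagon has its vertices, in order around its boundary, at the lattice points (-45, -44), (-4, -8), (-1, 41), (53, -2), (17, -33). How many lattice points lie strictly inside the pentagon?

The shoelace formula gives twice the area as |[(-45)·(-8) − (-4)·(-44)] + [(-4)·41 − (-1)·(-8)] + [(-1)·(-2) − 53·41] + [53·(-33) − 17·(-2)] + [17·(-44) − (-45)·(-33)]| = 6107, so the area is 6107/2.
Summing gcd(|Δx|,|Δy|) over the edges gives the boundary count: gcd(41,36) + gcd(3,49) + gcd(54,43) + gcd(36,31) + gcd(62,11) = 1+1+1+1+1 = 5.
Pick's theorem gives I = A − B/2 + 1 = 6107/2 − 5/2 + 1 = 3052.

3052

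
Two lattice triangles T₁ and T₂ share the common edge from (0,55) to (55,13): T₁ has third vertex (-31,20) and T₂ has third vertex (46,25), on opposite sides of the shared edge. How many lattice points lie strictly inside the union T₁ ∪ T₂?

The union is the simple quadrilateral with vertices (0,55), (-31,20), (55,13), (46,25) in order.
Using the shoelace formula, 2A = |(0·20 − (-31)·55) + ((-31)·13 − 55·20) + (55·25 − 46·13) + (46·55 − 0·25)| = 3509, so the area is 3509/2.
The number of boundary lattice points is Σ gcd(|Δx|,|Δy|) = gcd(31,35) + gcd(86,7) + gcd(9,12) + gcd(46,30) = 1+1+3+2 = 7.
By Pick's theorem I = A − B/2 + 1 = 3509/2 − 7/2 + 1 = 1752.

1752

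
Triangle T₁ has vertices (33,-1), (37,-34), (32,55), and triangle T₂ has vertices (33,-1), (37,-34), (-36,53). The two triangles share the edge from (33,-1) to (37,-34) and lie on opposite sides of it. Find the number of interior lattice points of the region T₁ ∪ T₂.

1124

The union is the simple quadrilateral with vertices (33,-1), (32,55), (37,-34), (-36,53) in order.
The shoelace formula gives twice the area as |[33·55 − 32·(-1)] + [32·(-34) − 37·55] + [37·53 − (-36)·(-34)] + [(-36)·(-1) − 33·53]| = 2252, so the area is 1126.
Along each edge there are gcd(|Δx|,|Δy|)+1 lattice points, so counting each shared vertex once the boundary has gcd(1,56) + gcd(5,89) + gcd(73,87) + gcd(69,54) = 1+1+1+3 = 6.
By Pick's theorem I = A − B/2 + 1 = 1126 − 6/2 + 1 = 1124.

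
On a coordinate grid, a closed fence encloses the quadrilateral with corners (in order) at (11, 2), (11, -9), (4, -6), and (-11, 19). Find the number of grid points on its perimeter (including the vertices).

18

Along each edge there are gcd(|Δx|,|Δy|)+1 lattice points, so counting each shared vertex once the boundary has gcd(0,11) + gcd(7,3) + gcd(15,25) + gcd(22,17) = 11+1+5+1 = 18.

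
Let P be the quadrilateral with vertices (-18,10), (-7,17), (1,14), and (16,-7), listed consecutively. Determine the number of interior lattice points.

264

Using the shoelace formula, 2A = |[(-18)·17 − (-7)·10] + [(-7)·14 − 1·17] + [1·(-7) − 16·14] + [16·10 − (-18)·(-7)]| = 548, so the area is 274.
Summing gcd(|Δx|,|Δy|) over the edges gives the boundary count: gcd(11,7) + gcd(8,3) + gcd(15,21) + gcd(34,17) = 1+1+3+17 = 22.
By Pick's theorem A = I + B/2 − 1, so I = 274 − 22/2 + 1 = 264.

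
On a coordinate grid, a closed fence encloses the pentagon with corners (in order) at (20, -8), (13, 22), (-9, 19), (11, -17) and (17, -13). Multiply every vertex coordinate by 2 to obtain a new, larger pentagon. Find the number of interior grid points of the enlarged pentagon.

2398

Using the shoelace formula, 2A = |[20·22 − 13·(-8)] + [13·19 − (-9)·22] + [(-9)·(-17) − 11·19] + [11·(-13) − 17·(-17)] + [17·(-8) − 20·(-13)]| = 1203, so the area is 1203/2.
The number of boundary lattice points is Σ gcd(|Δx|,|Δy|) = gcd(7,30) + gcd(22,3) + gcd(20,36) + gcd(6,4) + gcd(3,5) = 1+1+4+2+1 = 9.
Scaling by 2 multiplies the area by 2² = 4 (so the new area is 2406) and multiplies the boundary lattice-point count by 2, giving 18.
By Pick's theorem, the interior count of the dilated polygon is 2406 − 18/2 + 1 = 2398.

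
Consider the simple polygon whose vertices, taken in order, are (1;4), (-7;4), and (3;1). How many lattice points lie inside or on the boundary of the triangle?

By the shoelace formula, twice the signed area is |[1·4 − (-7)·4] + [(-7)·1 − 3·4] + [3·4 − 1·1]| = 24, so the area is 12.
The number of boundary lattice points is Σ gcd(|Δx|,|Δy|) = gcd(8,0) + gcd(10,3) + gcd(2,3) = 8+1+1 = 10.
Pick's theorem gives I = A − B/2 + 1 = 12 − 10/2 + 1 = 8, so the closed region contains I + B = 8 + 10 = 18 lattice points.

18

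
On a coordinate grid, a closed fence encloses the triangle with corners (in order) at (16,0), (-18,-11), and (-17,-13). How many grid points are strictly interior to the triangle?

39

The shoelace formula gives twice the area as |[16·(-11) − (-18)·0] + [(-18)·(-13) − (-17)·(-11)] + [(-17)·0 − 16·(-13)]| = 79, so the area is 79/2.
Summing gcd(|Δx|,|Δy|) over the edges gives the boundary count: gcd(34,11) + gcd(1,2) + gcd(33,13) = 1+1+1 = 3.
Pick's theorem gives I = A − B/2 + 1 = 79/2 − 3/2 + 1 = 39.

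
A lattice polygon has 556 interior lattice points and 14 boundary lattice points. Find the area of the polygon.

Pick's theorem states A = I + B/2 − 1, so A = 556 + 14/2 − 1 = 562.

562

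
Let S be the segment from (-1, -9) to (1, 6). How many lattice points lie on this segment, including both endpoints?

2

The number of lattice points on a segment between lattice points is gcd(|Δx|,|Δy|) + 1 = gcd(2,15) + 1 = 1 + 1 = 2.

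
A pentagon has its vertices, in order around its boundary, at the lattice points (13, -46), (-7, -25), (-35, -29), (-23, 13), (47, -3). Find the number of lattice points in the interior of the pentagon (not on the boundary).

2547

The shoelace formula gives twice the area as |(13·(-25) − (-7)·(-46)) + ((-7)·(-29) − (-35)·(-25)) + ((-35)·13 − (-23)·(-29)) + ((-23)·(-3) − 47·13) + (47·(-46) − 13·(-3))| = 5106, so the area is 2553.
The number of boundary lattice points is Σ gcd(|Δx|,|Δy|) = gcd(20,21) + gcd(28,4) + gcd(12,42) + gcd(70,16) + gcd(34,43) = 1+4+6+2+1 = 14.
Pick's theorem gives I = A − B/2 + 1 = 2553 − 14/2 + 1 = 2547.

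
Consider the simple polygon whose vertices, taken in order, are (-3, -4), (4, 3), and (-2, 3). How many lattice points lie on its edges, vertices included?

14

Along each edge there are gcd(|Δx|,|Δy|)+1 lattice points, so counting each shared vertex once the boundary has gcd(7,7) + gcd(6,0) + gcd(1,7) = 7+6+1 = 14.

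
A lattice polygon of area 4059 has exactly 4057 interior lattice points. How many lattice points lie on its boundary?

6

Pick's theorem gives A = I + B/2 − 1, so B = 2(A − I + 1) = 2(4059 − 4057 + 1) = 6.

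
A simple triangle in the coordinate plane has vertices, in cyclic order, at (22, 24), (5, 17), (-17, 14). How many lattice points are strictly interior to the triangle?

51

The shoelace formula gives twice the area as |(22·17 − 5·24) + (5·14 − (-17)·17) + ((-17)·24 − 22·14)| = 103, so the area is 51.5.
The number of boundary lattice points is Σ gcd(|Δx|,|Δy|) = gcd(17,7) + gcd(22,3) + gcd(39,10) = 1+1+1 = 3.
Pick's theorem gives I = A − B/2 + 1 = 51.5 − 3/2 + 1 = 51.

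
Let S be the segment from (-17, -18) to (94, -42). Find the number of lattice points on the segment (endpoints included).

The number of lattice points on a segment between lattice points is gcd(|Δx|,|Δy|) + 1 = gcd(111,24) + 1 = 3 + 1 = 4.

4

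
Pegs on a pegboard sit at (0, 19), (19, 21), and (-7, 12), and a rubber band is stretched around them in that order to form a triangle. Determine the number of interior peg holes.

By the shoelace formula, twice the signed area is |[0·21 − 19·19] + [19·12 − (-7)·21] + [(-7)·19 − 0·12]| = 119, so the area is 119/2.
The number of boundary lattice points is Σ gcd(|Δx|,|Δy|) = gcd(19,2) + gcd(26,9) + gcd(7,7) = 1+1+7 = 9.
Pick's theorem gives I = A − B/2 + 1 = 119/2 − 9/2 + 1 = 56.

56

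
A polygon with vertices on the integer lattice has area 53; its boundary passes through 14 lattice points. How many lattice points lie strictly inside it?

Pick's theorem A = I + B/2 − 1 rearranges to I = A − B/2 + 1 = 53 − 14/2 + 1 = 47.

47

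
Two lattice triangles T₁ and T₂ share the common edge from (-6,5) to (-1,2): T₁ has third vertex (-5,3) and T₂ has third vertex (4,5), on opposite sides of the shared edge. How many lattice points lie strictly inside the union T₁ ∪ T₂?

The union is the simple quadrilateral with vertices (-6,5), (-5,3), (-1,2), (4,5) in order.
Using the shoelace formula, 2A = |((-6)·3 − (-5)·5) + ((-5)·2 − (-1)·3) + ((-1)·5 − 4·2) + (4·5 − (-6)·5)| = 37, so the area is 37/2.
Along each edge there are gcd(|Δx|,|Δy|)+1 lattice points, so counting each shared vertex once the boundary has gcd(1,2) + gcd(4,1) + gcd(5,3) + gcd(10,0) = 1+1+1+10 = 13.
By Pick's theorem I = A − B/2 + 1 = 37/2 − 13/2 + 1 = 13.

13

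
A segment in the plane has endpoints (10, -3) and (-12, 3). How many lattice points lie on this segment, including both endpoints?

The number of lattice points on a segment between lattice points is gcd(|Δx|,|Δy|) + 1 = gcd(22,6) + 1 = 2 + 1 = 3.

3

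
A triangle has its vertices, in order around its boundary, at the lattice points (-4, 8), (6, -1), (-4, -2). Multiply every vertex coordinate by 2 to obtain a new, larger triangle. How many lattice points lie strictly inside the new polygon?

The shoelace formula gives twice the area as |((-4)·(-1) − 6·8) + (6·(-2) − (-4)·(-1)) + ((-4)·8 − (-4)·(-2))| = 100, so the area is 50.
Along each edge there are gcd(|Δx|,|Δy|)+1 lattice points, so counting each shared vertex once the boundary has gcd(10,9) + gcd(10,1) + gcd(0,10) = 1+1+10 = 12.
Scaling by 2 multiplies the area by 2² = 4 (so the new area is 200) and multiplies the boundary lattice-point count by 2, giving 24.
By Pick's theorem, the interior count of the dilated polygon is 200 − 24/2 + 1 = 189.

189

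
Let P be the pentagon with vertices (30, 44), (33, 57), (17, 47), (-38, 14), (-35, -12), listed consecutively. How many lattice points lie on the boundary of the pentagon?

16

Summing gcd(|Δx|,|Δy|) over the edges gives the boundary count: gcd(3,13) + gcd(16,10) + gcd(55,33) + gcd(3,26) + gcd(65,56) = 1+2+11+1+1 = 16.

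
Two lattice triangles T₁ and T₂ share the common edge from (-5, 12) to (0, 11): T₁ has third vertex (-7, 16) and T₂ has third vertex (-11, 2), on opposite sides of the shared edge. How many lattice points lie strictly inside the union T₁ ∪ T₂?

35

The union is the simple quadrilateral with vertices (-5, 12), (-7, 16), (0, 11), (-11, 2) in order.
The shoelace formula gives twice the area as |((-5)·16 − (-7)·12) + ((-7)·11 − 0·16) + (0·2 − (-11)·11) + ((-11)·12 − (-5)·2)| = 74, so the area is 37.
Summing gcd(|Δx|,|Δy|) over the edges gives the boundary count: gcd(2,4) + gcd(7,5) + gcd(11,9) + gcd(6,10) = 2+1+1+2 = 6.
By Pick's theorem I = A − B/2 + 1 = 37 − 6/2 + 1 = 35.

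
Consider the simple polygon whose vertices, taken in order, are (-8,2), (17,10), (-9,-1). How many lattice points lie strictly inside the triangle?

33

By the shoelace formula, twice the signed area is |[(-8)·10 − 17·2] + [17·(-1) − (-9)·10] + [(-9)·2 − (-8)·(-1)]| = 67, so the area is 33.5.
Summing gcd(|Δx|,|Δy|) over the edges gives the boundary count: gcd(25,8) + gcd(26,11) + gcd(1,3) = 1+1+1 = 3.
Pick's theorem gives I = A − B/2 + 1 = 33.5 − 3/2 + 1 = 33.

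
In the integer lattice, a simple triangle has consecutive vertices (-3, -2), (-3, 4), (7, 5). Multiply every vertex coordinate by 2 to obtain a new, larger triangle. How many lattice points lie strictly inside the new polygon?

By the shoelace formula, twice the signed area is |[(-3)·4 − (-3)·(-2)] + [(-3)·5 − 7·4] + [7·(-2) − (-3)·5]| = 60, so the area is 30.
Summing gcd(|Δx|,|Δy|) over the edges gives the boundary count: gcd(0,6) + gcd(10,1) + gcd(10,7) = 6+1+1 = 8.
Scaling by 2 multiplies the area by 2² = 4 (so the new area is 120) and multiplies the boundary lattice-point count by 2, giving 16.
By Pick's theorem, the interior count of the dilated polygon is 120 − 16/2 + 1 = 113.

113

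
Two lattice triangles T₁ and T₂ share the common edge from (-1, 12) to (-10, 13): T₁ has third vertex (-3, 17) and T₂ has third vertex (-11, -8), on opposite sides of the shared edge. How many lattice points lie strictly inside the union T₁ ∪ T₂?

111

The union is the simple quadrilateral with vertices (-1, 12), (-3, 17), (-10, 13), (-11, -8) in order.
The shoelace formula gives twice the area as |[(-1)·17 − (-3)·12] + [(-3)·13 − (-10)·17] + [(-10)·(-8) − (-11)·13] + [(-11)·12 − (-1)·(-8)]| = 233, so the area is 116.5.
Along each edge there are gcd(|Δx|,|Δy|)+1 lattice points, so counting each shared vertex once the boundary has gcd(2,5) + gcd(7,4) + gcd(1,21) + gcd(10,20) = 1+1+1+10 = 13.
By Pick's theorem I = A − B/2 + 1 = 116.5 − 13/2 + 1 = 111.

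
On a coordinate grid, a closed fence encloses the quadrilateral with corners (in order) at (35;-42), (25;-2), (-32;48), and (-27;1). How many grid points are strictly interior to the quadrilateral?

Using the shoelace formula, 2A = |[35·(-2) − 25·(-42)] + [25·48 − (-32)·(-2)] + [(-32)·1 − (-27)·48] + [(-27)·(-42) − 35·1]| = 4479, so the area is 4479/2.
The number of boundary lattice points is Σ gcd(|Δx|,|Δy|) = gcd(10,40) + gcd(57,50) + gcd(5,47) + gcd(62,43) = 10+1+1+1 = 13.
Pick's theorem gives I = A − B/2 + 1 = 4479/2 − 13/2 + 1 = 2234.

2234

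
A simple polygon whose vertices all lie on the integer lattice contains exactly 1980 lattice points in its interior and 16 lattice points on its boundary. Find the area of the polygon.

By Pick's theorem, A = I + B/2 − 1 = 1980 + 16/2 − 1 = 1987.

1987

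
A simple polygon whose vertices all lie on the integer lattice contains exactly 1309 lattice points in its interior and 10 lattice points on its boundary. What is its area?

1313

By Pick's theorem, A = I + B/2 − 1 = 1309 + 10/2 − 1 = 1313.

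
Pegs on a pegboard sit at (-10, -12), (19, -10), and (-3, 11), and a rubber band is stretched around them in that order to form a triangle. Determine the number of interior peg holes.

By the shoelace formula, twice the signed area is |[(-10)·(-10) − 19·(-12)] + [19·11 − (-3)·(-10)] + [(-3)·(-12) − (-10)·11]| = 653, so the area is 326.5.
The number of boundary lattice points is Σ gcd(|Δx|,|Δy|) = gcd(29,2) + gcd(22,21) + gcd(7,23) = 1+1+1 = 3.
By Pick's theorem A = I + B/2 − 1, so I = 326.5 − 3/2 + 1 = 326.

326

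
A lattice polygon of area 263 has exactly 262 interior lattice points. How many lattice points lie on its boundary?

Pick's theorem gives A = I + B/2 − 1, so B = 2(A − I + 1) = 2(263 − 262 + 1) = 4.

4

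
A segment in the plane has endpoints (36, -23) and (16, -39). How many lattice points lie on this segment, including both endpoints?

5

The number of lattice points on a segment between lattice points is gcd(|Δx|,|Δy|) + 1 = gcd(20,16) + 1 = 4 + 1 = 5.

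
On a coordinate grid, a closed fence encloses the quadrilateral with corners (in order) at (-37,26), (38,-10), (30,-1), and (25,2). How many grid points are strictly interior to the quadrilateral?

By the shoelace formula, twice the signed area is |((-37)·(-10) − 38·26) + (38·(-1) − 30·(-10)) + (30·2 − 25·(-1)) + (25·26 − (-37)·2)| = 453, so the area is 226.5.
The number of boundary lattice points is Σ gcd(|Δx|,|Δy|) = gcd(75,36) + gcd(8,9) + gcd(5,3) + gcd(62,24) = 3+1+1+2 = 7.
By Pick's theorem A = I + B/2 − 1, so I = 226.5 − 7/2 + 1 = 224.

224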